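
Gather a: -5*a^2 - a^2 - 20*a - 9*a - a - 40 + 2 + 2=-6*a^2 - 30*a - 36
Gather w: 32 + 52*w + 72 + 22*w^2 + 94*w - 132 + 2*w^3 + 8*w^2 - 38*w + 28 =2*w^3 + 30*w^2 + 108*w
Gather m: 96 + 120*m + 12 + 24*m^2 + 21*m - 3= 24*m^2 + 141*m + 105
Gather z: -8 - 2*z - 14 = -2*z - 22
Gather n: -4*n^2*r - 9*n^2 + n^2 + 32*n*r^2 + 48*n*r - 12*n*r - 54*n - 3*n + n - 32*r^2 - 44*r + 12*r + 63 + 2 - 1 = n^2*(-4*r - 8) + n*(32*r^2 + 36*r - 56) - 32*r^2 - 32*r + 64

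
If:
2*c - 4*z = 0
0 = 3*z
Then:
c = 0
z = 0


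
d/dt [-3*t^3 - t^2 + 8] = t*(-9*t - 2)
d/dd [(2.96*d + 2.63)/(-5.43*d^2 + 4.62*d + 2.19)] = (16.0728*d^2 + 28.5618*d - 5.6682)/(29.4849*d^4 - 50.1732*d^3 - 2.439*d^2 + 20.2356*d + 4.7961)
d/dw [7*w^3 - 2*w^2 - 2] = w*(21*w - 4)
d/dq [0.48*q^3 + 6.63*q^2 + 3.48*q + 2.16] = 1.44*q^2 + 13.26*q + 3.48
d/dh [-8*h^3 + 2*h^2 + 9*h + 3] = -24*h^2 + 4*h + 9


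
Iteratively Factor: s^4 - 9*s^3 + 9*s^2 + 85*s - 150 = (s - 2)*(s^3 - 7*s^2 - 5*s + 75) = (s - 5)*(s - 2)*(s^2 - 2*s - 15) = (s - 5)^2*(s - 2)*(s + 3)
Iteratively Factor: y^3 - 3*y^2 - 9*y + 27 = (y - 3)*(y^2 - 9) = (y - 3)*(y + 3)*(y - 3)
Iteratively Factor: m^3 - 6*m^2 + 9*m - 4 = (m - 1)*(m^2 - 5*m + 4) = (m - 1)^2*(m - 4)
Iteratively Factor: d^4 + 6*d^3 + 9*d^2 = (d + 3)*(d^3 + 3*d^2) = d*(d + 3)*(d^2 + 3*d) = d^2*(d + 3)*(d + 3)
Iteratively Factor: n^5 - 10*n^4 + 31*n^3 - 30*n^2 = (n)*(n^4 - 10*n^3 + 31*n^2 - 30*n) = n*(n - 2)*(n^3 - 8*n^2 + 15*n) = n*(n - 3)*(n - 2)*(n^2 - 5*n) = n^2*(n - 3)*(n - 2)*(n - 5)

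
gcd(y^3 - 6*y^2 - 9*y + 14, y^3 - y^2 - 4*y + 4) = y^2 + y - 2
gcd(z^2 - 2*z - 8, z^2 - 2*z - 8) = z^2 - 2*z - 8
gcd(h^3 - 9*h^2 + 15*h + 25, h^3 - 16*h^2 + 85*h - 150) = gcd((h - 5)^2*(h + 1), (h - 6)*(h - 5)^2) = h^2 - 10*h + 25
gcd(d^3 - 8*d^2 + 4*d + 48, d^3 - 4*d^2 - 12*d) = d^2 - 4*d - 12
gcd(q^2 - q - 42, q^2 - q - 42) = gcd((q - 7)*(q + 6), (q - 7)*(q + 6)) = q^2 - q - 42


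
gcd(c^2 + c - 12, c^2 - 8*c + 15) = c - 3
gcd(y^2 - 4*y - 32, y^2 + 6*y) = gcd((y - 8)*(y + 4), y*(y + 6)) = 1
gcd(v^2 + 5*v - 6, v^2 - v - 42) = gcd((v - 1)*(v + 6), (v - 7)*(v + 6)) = v + 6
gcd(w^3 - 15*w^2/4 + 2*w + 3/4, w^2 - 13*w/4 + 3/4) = w - 3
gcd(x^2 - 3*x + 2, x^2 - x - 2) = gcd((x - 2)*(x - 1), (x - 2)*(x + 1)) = x - 2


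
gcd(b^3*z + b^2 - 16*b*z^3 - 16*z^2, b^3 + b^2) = 1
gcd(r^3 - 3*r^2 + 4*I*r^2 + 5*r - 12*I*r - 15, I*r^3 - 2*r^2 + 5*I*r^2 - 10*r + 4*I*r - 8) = 1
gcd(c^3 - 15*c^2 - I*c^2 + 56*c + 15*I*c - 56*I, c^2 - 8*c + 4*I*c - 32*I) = c - 8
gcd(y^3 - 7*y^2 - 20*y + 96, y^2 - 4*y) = 1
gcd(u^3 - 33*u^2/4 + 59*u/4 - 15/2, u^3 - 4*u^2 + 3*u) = u - 1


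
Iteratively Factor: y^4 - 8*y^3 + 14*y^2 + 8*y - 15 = (y - 3)*(y^3 - 5*y^2 - y + 5) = (y - 5)*(y - 3)*(y^2 - 1) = (y - 5)*(y - 3)*(y + 1)*(y - 1)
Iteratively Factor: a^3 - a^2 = (a)*(a^2 - a) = a^2*(a - 1)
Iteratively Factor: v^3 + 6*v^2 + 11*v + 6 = (v + 3)*(v^2 + 3*v + 2) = (v + 1)*(v + 3)*(v + 2)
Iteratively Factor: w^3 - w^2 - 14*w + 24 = (w - 2)*(w^2 + w - 12) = (w - 3)*(w - 2)*(w + 4)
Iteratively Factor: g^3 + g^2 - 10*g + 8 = (g + 4)*(g^2 - 3*g + 2) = (g - 1)*(g + 4)*(g - 2)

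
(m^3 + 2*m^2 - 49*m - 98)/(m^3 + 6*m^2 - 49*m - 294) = (m + 2)/(m + 6)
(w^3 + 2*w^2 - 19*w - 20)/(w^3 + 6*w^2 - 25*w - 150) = (w^2 - 3*w - 4)/(w^2 + w - 30)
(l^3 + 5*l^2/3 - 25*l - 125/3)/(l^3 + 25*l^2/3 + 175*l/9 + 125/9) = 3*(l - 5)/(3*l + 5)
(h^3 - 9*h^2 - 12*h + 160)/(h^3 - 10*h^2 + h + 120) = (h + 4)/(h + 3)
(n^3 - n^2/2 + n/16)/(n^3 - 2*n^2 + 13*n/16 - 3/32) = 2*n/(2*n - 3)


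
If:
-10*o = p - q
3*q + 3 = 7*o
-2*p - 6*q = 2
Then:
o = -9/2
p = 67/2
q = -23/2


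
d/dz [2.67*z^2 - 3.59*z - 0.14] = 5.34*z - 3.59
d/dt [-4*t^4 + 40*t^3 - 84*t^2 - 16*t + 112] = -16*t^3 + 120*t^2 - 168*t - 16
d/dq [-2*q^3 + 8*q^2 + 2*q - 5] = -6*q^2 + 16*q + 2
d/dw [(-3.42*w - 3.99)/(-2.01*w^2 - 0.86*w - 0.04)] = (6.8742*w^2 + 2.9412*w - (3.42*w + 3.99)*(4.02*w + 0.86) + 0.1368)/(2.01*w^2 + 0.86*w + 0.04)^2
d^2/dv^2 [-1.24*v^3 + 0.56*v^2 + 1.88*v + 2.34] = 1.12 - 7.44*v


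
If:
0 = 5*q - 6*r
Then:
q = 6*r/5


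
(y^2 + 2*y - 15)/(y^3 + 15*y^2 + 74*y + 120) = (y - 3)/(y^2 + 10*y + 24)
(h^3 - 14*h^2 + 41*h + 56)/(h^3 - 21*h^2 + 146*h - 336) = (h + 1)/(h - 6)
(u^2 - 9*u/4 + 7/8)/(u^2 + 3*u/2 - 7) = (8*u^2 - 18*u + 7)/(4*(2*u^2 + 3*u - 14))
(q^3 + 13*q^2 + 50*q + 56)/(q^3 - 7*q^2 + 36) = (q^2 + 11*q + 28)/(q^2 - 9*q + 18)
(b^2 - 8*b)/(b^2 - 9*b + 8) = b/(b - 1)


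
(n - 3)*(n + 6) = n^2 + 3*n - 18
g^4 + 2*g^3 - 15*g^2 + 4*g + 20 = (g - 2)^2*(g + 1)*(g + 5)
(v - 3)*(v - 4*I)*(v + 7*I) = v^3 - 3*v^2 + 3*I*v^2 + 28*v - 9*I*v - 84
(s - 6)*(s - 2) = s^2 - 8*s + 12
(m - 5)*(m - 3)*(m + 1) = m^3 - 7*m^2 + 7*m + 15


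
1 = 1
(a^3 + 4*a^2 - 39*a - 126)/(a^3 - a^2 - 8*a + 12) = (a^2 + a - 42)/(a^2 - 4*a + 4)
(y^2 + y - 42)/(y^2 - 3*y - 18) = (y + 7)/(y + 3)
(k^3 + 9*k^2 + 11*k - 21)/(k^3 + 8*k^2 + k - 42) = (k - 1)/(k - 2)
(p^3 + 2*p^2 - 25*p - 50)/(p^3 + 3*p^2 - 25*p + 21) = (p^3 + 2*p^2 - 25*p - 50)/(p^3 + 3*p^2 - 25*p + 21)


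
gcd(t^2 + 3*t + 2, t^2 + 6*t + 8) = t + 2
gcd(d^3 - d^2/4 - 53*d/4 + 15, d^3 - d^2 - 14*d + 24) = d^2 + d - 12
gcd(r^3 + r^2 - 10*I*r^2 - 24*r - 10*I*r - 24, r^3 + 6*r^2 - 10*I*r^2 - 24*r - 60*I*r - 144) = r^2 - 10*I*r - 24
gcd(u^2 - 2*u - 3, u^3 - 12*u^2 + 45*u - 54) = u - 3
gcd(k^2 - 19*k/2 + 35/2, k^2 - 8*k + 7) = k - 7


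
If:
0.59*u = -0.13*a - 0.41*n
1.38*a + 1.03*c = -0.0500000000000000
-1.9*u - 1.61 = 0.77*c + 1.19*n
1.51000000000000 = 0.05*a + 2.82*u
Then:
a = 1.18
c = -1.64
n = -1.12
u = 0.51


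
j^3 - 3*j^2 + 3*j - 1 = (j - 1)^3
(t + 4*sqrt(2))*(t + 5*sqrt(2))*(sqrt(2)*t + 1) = sqrt(2)*t^3 + 19*t^2 + 49*sqrt(2)*t + 40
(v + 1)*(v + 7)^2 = v^3 + 15*v^2 + 63*v + 49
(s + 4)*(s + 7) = s^2 + 11*s + 28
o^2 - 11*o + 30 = (o - 6)*(o - 5)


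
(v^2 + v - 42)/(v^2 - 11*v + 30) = (v + 7)/(v - 5)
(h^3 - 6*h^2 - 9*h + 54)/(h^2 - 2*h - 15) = (h^2 - 9*h + 18)/(h - 5)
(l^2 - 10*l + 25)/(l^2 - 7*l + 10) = (l - 5)/(l - 2)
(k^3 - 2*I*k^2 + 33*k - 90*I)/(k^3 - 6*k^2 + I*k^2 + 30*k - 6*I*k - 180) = (k - 3*I)/(k - 6)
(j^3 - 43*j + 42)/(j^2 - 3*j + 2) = (j^2 + j - 42)/(j - 2)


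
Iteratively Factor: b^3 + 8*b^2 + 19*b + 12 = (b + 4)*(b^2 + 4*b + 3) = (b + 3)*(b + 4)*(b + 1)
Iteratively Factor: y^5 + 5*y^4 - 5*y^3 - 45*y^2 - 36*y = (y - 3)*(y^4 + 8*y^3 + 19*y^2 + 12*y) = (y - 3)*(y + 1)*(y^3 + 7*y^2 + 12*y) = (y - 3)*(y + 1)*(y + 3)*(y^2 + 4*y) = (y - 3)*(y + 1)*(y + 3)*(y + 4)*(y)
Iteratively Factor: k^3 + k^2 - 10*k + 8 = (k - 1)*(k^2 + 2*k - 8) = (k - 2)*(k - 1)*(k + 4)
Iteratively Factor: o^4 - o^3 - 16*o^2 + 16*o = (o)*(o^3 - o^2 - 16*o + 16) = o*(o - 4)*(o^2 + 3*o - 4) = o*(o - 4)*(o + 4)*(o - 1)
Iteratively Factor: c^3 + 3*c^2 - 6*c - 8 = (c + 1)*(c^2 + 2*c - 8) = (c - 2)*(c + 1)*(c + 4)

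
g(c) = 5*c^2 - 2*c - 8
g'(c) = 10*c - 2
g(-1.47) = 5.74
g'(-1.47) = -16.70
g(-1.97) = 15.34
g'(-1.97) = -21.70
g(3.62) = 50.28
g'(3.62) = 34.20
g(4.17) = 70.60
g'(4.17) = 39.70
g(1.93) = 6.76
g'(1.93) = 17.30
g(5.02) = 107.96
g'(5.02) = 48.20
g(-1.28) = 2.75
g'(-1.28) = -14.80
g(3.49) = 45.92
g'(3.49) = 32.90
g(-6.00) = 184.00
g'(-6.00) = -62.00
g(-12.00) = 736.00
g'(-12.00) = -122.00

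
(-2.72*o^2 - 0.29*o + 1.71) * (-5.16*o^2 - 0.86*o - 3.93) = 14.0352*o^4 + 3.8356*o^3 + 2.1154*o^2 - 0.3309*o - 6.7203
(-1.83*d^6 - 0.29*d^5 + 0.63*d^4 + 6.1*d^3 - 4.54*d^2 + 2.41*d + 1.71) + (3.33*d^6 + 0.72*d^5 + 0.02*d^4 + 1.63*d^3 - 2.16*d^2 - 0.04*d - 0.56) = 1.5*d^6 + 0.43*d^5 + 0.65*d^4 + 7.73*d^3 - 6.7*d^2 + 2.37*d + 1.15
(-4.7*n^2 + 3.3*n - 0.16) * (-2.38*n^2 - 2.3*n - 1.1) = 11.186*n^4 + 2.956*n^3 - 2.0392*n^2 - 3.262*n + 0.176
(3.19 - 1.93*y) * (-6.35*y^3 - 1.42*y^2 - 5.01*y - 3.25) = 12.2555*y^4 - 17.5159*y^3 + 5.1395*y^2 - 9.7094*y - 10.3675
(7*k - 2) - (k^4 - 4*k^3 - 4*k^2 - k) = -k^4 + 4*k^3 + 4*k^2 + 8*k - 2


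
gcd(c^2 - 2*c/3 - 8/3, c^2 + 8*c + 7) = 1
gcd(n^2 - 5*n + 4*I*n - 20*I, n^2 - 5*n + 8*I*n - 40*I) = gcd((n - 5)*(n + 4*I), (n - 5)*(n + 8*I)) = n - 5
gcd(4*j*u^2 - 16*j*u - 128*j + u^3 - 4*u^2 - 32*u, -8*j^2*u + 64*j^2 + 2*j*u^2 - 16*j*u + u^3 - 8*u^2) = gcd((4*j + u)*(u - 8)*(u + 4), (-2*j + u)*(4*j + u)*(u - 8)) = 4*j*u - 32*j + u^2 - 8*u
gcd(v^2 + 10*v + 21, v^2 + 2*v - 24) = 1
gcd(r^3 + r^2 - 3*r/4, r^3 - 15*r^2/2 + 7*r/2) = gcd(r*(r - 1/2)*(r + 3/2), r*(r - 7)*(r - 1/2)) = r^2 - r/2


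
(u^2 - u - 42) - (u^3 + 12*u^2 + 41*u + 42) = -u^3 - 11*u^2 - 42*u - 84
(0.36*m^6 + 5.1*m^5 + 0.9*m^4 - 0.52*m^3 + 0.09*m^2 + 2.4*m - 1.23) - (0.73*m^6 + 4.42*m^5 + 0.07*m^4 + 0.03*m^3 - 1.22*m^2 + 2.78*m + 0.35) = -0.37*m^6 + 0.68*m^5 + 0.83*m^4 - 0.55*m^3 + 1.31*m^2 - 0.38*m - 1.58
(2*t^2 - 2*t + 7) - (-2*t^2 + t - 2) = 4*t^2 - 3*t + 9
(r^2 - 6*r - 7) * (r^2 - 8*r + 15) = r^4 - 14*r^3 + 56*r^2 - 34*r - 105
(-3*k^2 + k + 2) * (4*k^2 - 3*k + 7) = -12*k^4 + 13*k^3 - 16*k^2 + k + 14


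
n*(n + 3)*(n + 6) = n^3 + 9*n^2 + 18*n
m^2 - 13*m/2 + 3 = (m - 6)*(m - 1/2)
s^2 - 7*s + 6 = (s - 6)*(s - 1)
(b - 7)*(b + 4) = b^2 - 3*b - 28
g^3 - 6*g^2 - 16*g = g*(g - 8)*(g + 2)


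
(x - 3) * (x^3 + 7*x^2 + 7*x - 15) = x^4 + 4*x^3 - 14*x^2 - 36*x + 45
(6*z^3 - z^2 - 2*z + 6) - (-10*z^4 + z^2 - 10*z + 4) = 10*z^4 + 6*z^3 - 2*z^2 + 8*z + 2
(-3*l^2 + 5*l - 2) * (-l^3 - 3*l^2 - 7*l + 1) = 3*l^5 + 4*l^4 + 8*l^3 - 32*l^2 + 19*l - 2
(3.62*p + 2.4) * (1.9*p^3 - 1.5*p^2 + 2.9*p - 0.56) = 6.878*p^4 - 0.87*p^3 + 6.898*p^2 + 4.9328*p - 1.344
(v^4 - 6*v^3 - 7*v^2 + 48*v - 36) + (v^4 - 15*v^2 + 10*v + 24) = 2*v^4 - 6*v^3 - 22*v^2 + 58*v - 12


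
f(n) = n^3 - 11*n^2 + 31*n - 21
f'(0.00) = 31.00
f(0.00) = -21.00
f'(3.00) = -8.00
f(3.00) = 0.00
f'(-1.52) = 71.37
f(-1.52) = -97.05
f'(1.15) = 9.67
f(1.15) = 1.62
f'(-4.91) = 211.34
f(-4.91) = -556.77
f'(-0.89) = 52.96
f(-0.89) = -58.01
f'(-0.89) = 52.96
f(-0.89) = -58.01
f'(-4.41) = 186.36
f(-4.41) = -457.41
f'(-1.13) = 59.69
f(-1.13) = -71.52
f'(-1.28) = 64.08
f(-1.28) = -80.80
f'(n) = 3*n^2 - 22*n + 31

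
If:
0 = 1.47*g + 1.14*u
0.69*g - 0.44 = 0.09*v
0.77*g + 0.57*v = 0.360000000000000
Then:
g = 0.61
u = -0.79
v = -0.20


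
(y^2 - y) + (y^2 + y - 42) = 2*y^2 - 42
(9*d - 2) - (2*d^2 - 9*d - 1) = -2*d^2 + 18*d - 1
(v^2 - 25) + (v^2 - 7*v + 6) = 2*v^2 - 7*v - 19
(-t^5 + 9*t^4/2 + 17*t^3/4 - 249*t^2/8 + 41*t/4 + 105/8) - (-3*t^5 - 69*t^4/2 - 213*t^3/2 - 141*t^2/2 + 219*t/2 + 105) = 2*t^5 + 39*t^4 + 443*t^3/4 + 315*t^2/8 - 397*t/4 - 735/8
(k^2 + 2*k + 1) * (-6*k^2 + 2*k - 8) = -6*k^4 - 10*k^3 - 10*k^2 - 14*k - 8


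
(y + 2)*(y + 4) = y^2 + 6*y + 8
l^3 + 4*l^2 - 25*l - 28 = (l - 4)*(l + 1)*(l + 7)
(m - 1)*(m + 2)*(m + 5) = m^3 + 6*m^2 + 3*m - 10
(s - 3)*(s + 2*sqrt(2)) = s^2 - 3*s + 2*sqrt(2)*s - 6*sqrt(2)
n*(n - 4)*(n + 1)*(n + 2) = n^4 - n^3 - 10*n^2 - 8*n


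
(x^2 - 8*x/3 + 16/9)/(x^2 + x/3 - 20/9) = (3*x - 4)/(3*x + 5)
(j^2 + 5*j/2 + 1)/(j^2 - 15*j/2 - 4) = (j + 2)/(j - 8)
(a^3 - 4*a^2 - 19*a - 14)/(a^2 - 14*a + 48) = (a^3 - 4*a^2 - 19*a - 14)/(a^2 - 14*a + 48)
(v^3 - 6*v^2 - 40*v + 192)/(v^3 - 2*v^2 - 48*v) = (v - 4)/v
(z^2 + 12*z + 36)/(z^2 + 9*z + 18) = (z + 6)/(z + 3)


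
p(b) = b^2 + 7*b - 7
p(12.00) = 221.00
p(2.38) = 15.32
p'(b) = 2*b + 7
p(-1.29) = -14.37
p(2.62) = 18.20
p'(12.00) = 31.00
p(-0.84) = -12.17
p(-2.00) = -17.00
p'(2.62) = 12.24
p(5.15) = 55.57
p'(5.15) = 17.30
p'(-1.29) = 4.42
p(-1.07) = -13.35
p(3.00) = 23.00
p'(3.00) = 13.00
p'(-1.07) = 4.86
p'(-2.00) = 3.00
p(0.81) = -0.67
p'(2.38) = 11.76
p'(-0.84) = 5.32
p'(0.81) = 8.62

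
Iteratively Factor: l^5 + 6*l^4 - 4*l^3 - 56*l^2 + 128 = (l + 2)*(l^4 + 4*l^3 - 12*l^2 - 32*l + 64) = (l - 2)*(l + 2)*(l^3 + 6*l^2 - 32) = (l - 2)^2*(l + 2)*(l^2 + 8*l + 16) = (l - 2)^2*(l + 2)*(l + 4)*(l + 4)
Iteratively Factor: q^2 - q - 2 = (q + 1)*(q - 2)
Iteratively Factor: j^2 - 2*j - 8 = (j + 2)*(j - 4)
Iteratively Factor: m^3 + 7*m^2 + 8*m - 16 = (m + 4)*(m^2 + 3*m - 4) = (m + 4)^2*(m - 1)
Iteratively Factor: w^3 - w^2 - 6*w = (w + 2)*(w^2 - 3*w) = (w - 3)*(w + 2)*(w)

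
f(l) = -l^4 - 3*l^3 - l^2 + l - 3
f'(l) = -4*l^3 - 9*l^2 - 2*l + 1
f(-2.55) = -4.59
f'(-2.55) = 13.90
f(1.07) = -8.06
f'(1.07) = -16.34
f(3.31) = -239.48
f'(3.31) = -249.28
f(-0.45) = -3.42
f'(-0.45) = 0.44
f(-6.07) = -732.52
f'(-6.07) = 576.13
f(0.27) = -2.87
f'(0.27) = -0.27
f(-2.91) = -12.16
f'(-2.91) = 29.18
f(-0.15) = -3.16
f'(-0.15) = 1.11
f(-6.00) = -693.00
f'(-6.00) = 553.00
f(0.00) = -3.00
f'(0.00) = 1.00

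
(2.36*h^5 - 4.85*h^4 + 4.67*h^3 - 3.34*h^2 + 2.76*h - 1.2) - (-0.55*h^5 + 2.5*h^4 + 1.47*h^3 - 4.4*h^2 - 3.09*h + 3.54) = 2.91*h^5 - 7.35*h^4 + 3.2*h^3 + 1.06*h^2 + 5.85*h - 4.74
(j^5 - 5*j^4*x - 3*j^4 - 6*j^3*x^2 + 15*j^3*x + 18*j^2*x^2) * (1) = j^5 - 5*j^4*x - 3*j^4 - 6*j^3*x^2 + 15*j^3*x + 18*j^2*x^2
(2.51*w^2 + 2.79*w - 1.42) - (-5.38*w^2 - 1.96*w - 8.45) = 7.89*w^2 + 4.75*w + 7.03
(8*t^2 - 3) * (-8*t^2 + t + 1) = -64*t^4 + 8*t^3 + 32*t^2 - 3*t - 3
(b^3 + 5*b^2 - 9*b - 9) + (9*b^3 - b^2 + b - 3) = 10*b^3 + 4*b^2 - 8*b - 12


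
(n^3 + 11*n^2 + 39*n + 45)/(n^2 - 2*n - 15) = (n^2 + 8*n + 15)/(n - 5)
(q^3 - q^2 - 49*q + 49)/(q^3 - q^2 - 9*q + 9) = (q^2 - 49)/(q^2 - 9)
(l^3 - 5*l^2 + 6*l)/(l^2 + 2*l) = (l^2 - 5*l + 6)/(l + 2)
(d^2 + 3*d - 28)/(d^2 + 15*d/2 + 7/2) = 2*(d - 4)/(2*d + 1)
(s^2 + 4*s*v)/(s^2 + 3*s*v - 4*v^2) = s/(s - v)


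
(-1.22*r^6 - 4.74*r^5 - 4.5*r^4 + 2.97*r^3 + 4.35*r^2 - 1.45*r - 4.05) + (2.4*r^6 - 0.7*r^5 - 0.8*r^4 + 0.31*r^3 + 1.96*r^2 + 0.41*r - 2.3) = 1.18*r^6 - 5.44*r^5 - 5.3*r^4 + 3.28*r^3 + 6.31*r^2 - 1.04*r - 6.35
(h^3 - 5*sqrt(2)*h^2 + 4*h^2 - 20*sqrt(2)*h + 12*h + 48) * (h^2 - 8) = h^5 - 5*sqrt(2)*h^4 + 4*h^4 - 20*sqrt(2)*h^3 + 4*h^3 + 16*h^2 + 40*sqrt(2)*h^2 - 96*h + 160*sqrt(2)*h - 384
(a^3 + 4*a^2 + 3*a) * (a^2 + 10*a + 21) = a^5 + 14*a^4 + 64*a^3 + 114*a^2 + 63*a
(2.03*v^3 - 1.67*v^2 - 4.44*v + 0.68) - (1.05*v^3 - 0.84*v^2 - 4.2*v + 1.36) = 0.98*v^3 - 0.83*v^2 - 0.24*v - 0.68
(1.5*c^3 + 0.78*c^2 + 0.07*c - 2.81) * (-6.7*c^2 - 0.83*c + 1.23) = -10.05*c^5 - 6.471*c^4 + 0.7286*c^3 + 19.7283*c^2 + 2.4184*c - 3.4563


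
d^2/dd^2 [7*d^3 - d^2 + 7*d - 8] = 42*d - 2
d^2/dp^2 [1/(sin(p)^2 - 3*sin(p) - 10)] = (-4*sin(p)^4 + 9*sin(p)^3 - 43*sin(p)^2 + 12*sin(p) + 38)/((sin(p) - 5)^3*(sin(p) + 2)^3)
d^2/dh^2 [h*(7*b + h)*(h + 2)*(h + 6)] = 42*b*h + 112*b + 12*h^2 + 48*h + 24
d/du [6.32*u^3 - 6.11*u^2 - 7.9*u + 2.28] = 18.96*u^2 - 12.22*u - 7.9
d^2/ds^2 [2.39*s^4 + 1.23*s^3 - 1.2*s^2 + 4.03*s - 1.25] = 28.68*s^2 + 7.38*s - 2.4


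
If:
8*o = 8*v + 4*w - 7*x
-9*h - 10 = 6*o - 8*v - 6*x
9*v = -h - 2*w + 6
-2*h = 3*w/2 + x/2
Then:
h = 1339*x/500 - 234/125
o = 196/125 - 2257*x/1000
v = 57*x/100 + 8/25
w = 312/125 - 488*x/125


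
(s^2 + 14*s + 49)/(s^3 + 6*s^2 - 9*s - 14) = (s + 7)/(s^2 - s - 2)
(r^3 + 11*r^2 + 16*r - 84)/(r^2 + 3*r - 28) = (r^2 + 4*r - 12)/(r - 4)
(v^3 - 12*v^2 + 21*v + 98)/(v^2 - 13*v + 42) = (v^2 - 5*v - 14)/(v - 6)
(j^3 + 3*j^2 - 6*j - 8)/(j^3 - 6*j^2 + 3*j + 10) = (j + 4)/(j - 5)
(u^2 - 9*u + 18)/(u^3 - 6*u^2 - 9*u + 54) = 1/(u + 3)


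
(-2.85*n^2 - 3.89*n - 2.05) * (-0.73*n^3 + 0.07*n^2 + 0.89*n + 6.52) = 2.0805*n^5 + 2.6402*n^4 - 1.3123*n^3 - 22.1876*n^2 - 27.1873*n - 13.366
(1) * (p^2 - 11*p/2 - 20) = p^2 - 11*p/2 - 20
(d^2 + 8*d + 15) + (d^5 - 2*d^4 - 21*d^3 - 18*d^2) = d^5 - 2*d^4 - 21*d^3 - 17*d^2 + 8*d + 15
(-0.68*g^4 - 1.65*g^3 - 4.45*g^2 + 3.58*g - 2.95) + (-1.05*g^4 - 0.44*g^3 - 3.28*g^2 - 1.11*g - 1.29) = -1.73*g^4 - 2.09*g^3 - 7.73*g^2 + 2.47*g - 4.24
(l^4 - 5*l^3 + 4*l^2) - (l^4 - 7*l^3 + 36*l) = 2*l^3 + 4*l^2 - 36*l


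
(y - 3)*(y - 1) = y^2 - 4*y + 3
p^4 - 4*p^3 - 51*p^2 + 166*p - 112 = (p - 8)*(p - 2)*(p - 1)*(p + 7)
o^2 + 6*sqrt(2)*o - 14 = (o - sqrt(2))*(o + 7*sqrt(2))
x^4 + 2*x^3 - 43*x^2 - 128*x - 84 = (x - 7)*(x + 1)*(x + 2)*(x + 6)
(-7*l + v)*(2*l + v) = -14*l^2 - 5*l*v + v^2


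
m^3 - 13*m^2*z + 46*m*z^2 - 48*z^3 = (m - 8*z)*(m - 3*z)*(m - 2*z)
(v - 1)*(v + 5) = v^2 + 4*v - 5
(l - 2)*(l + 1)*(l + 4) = l^3 + 3*l^2 - 6*l - 8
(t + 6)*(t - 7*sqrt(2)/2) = t^2 - 7*sqrt(2)*t/2 + 6*t - 21*sqrt(2)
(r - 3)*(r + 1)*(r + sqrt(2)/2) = r^3 - 2*r^2 + sqrt(2)*r^2/2 - 3*r - sqrt(2)*r - 3*sqrt(2)/2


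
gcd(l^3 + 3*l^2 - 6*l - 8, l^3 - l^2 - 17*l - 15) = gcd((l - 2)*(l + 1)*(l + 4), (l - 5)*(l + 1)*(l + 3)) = l + 1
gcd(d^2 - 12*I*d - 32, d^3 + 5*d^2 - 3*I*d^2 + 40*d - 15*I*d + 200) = d - 8*I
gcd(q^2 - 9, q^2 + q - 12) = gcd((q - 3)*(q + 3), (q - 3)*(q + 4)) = q - 3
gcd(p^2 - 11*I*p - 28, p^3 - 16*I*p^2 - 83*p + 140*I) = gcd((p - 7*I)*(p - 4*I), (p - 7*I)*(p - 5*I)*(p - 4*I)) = p^2 - 11*I*p - 28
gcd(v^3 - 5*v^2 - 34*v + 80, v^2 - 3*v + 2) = v - 2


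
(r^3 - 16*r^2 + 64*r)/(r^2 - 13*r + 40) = r*(r - 8)/(r - 5)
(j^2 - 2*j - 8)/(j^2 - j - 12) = (j + 2)/(j + 3)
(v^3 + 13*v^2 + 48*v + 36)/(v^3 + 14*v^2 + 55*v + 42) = (v + 6)/(v + 7)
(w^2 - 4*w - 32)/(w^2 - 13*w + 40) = (w + 4)/(w - 5)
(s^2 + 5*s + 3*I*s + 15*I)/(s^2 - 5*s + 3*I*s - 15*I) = (s + 5)/(s - 5)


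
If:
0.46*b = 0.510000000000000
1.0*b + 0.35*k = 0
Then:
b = 1.11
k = -3.17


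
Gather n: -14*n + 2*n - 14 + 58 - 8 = 36 - 12*n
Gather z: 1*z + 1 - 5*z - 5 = -4*z - 4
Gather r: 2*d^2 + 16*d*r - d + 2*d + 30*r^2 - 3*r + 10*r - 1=2*d^2 + d + 30*r^2 + r*(16*d + 7) - 1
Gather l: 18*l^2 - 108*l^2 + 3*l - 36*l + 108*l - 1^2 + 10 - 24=-90*l^2 + 75*l - 15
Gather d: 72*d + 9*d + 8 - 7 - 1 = 81*d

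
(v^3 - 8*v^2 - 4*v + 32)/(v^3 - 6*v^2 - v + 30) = (v^2 - 10*v + 16)/(v^2 - 8*v + 15)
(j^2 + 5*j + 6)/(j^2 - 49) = (j^2 + 5*j + 6)/(j^2 - 49)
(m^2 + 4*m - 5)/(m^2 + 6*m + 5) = (m - 1)/(m + 1)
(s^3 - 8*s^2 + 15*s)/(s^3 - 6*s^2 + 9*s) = (s - 5)/(s - 3)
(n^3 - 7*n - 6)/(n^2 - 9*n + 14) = (n^3 - 7*n - 6)/(n^2 - 9*n + 14)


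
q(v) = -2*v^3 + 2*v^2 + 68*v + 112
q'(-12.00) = -844.00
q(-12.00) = 3040.00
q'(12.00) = -748.00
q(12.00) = -2240.00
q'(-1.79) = 41.62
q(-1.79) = 8.16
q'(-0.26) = 66.55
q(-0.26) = 94.49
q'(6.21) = -138.54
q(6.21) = 132.44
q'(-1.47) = 49.15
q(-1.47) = 22.71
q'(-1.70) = 43.86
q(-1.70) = 12.01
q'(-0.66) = 62.75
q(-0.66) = 68.57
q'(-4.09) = -48.73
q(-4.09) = 4.17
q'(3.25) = 17.62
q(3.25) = 285.47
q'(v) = -6*v^2 + 4*v + 68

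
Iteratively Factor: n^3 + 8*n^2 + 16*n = (n + 4)*(n^2 + 4*n) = n*(n + 4)*(n + 4)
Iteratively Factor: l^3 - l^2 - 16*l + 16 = (l - 4)*(l^2 + 3*l - 4) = (l - 4)*(l - 1)*(l + 4)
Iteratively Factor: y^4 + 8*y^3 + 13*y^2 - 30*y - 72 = (y + 3)*(y^3 + 5*y^2 - 2*y - 24) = (y - 2)*(y + 3)*(y^2 + 7*y + 12) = (y - 2)*(y + 3)^2*(y + 4)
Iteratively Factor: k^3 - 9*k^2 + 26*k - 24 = (k - 2)*(k^2 - 7*k + 12) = (k - 3)*(k - 2)*(k - 4)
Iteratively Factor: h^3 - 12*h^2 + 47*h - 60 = (h - 5)*(h^2 - 7*h + 12) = (h - 5)*(h - 4)*(h - 3)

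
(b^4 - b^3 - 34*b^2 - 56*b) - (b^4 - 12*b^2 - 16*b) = -b^3 - 22*b^2 - 40*b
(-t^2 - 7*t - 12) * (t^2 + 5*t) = -t^4 - 12*t^3 - 47*t^2 - 60*t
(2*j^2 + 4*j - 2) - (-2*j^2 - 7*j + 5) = 4*j^2 + 11*j - 7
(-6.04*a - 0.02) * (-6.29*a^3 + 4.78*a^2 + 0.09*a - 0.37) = 37.9916*a^4 - 28.7454*a^3 - 0.6392*a^2 + 2.233*a + 0.0074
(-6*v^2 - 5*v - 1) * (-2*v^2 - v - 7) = 12*v^4 + 16*v^3 + 49*v^2 + 36*v + 7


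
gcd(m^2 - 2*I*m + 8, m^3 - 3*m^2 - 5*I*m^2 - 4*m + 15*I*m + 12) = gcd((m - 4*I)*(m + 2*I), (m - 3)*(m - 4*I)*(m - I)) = m - 4*I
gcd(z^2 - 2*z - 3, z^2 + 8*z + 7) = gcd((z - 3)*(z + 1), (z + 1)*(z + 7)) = z + 1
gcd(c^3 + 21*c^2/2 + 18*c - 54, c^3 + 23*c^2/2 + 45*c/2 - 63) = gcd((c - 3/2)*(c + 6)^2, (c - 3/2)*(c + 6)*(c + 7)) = c^2 + 9*c/2 - 9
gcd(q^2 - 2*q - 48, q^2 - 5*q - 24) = q - 8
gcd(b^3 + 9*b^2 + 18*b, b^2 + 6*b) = b^2 + 6*b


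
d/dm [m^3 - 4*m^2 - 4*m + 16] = 3*m^2 - 8*m - 4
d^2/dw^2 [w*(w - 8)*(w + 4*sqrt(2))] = 6*w - 16 + 8*sqrt(2)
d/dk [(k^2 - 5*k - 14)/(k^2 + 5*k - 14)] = 10*(k^2 + 14)/(k^4 + 10*k^3 - 3*k^2 - 140*k + 196)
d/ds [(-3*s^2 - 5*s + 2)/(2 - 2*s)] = 3*(s^2 - 2*s - 1)/(2*(s^2 - 2*s + 1))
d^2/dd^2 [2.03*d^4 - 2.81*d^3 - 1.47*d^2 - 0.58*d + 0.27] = 24.36*d^2 - 16.86*d - 2.94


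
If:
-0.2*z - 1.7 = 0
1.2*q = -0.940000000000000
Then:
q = -0.78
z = -8.50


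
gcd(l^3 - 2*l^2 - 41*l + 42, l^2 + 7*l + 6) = l + 6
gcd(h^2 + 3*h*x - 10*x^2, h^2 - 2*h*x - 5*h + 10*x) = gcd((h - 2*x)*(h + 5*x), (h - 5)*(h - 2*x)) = -h + 2*x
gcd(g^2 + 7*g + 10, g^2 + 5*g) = g + 5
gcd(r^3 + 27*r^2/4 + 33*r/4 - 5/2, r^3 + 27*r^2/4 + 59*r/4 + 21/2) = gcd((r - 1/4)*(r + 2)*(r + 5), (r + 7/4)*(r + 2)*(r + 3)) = r + 2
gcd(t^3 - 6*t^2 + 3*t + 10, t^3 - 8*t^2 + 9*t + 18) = t + 1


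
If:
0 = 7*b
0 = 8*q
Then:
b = 0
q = 0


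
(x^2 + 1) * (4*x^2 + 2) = 4*x^4 + 6*x^2 + 2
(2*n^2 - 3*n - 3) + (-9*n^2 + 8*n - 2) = -7*n^2 + 5*n - 5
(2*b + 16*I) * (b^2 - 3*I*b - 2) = 2*b^3 + 10*I*b^2 + 44*b - 32*I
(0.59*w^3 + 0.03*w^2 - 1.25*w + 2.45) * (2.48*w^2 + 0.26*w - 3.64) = 1.4632*w^5 + 0.2278*w^4 - 5.2398*w^3 + 5.6418*w^2 + 5.187*w - 8.918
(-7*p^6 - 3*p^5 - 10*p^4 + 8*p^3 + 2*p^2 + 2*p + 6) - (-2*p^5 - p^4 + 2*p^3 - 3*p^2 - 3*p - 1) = -7*p^6 - p^5 - 9*p^4 + 6*p^3 + 5*p^2 + 5*p + 7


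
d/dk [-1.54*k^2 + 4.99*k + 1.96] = 4.99 - 3.08*k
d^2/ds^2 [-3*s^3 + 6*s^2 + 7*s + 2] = 12 - 18*s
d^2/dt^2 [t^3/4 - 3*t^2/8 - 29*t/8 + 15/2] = 3*t/2 - 3/4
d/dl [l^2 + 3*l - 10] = 2*l + 3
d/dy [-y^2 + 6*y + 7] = 6 - 2*y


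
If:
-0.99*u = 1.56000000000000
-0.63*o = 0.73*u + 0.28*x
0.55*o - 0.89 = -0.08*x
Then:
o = 1.52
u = -1.58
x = 0.69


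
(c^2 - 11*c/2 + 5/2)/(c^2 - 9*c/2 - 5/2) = (2*c - 1)/(2*c + 1)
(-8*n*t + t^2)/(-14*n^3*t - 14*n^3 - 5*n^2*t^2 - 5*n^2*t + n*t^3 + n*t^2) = t*(8*n - t)/(n*(14*n^2*t + 14*n^2 + 5*n*t^2 + 5*n*t - t^3 - t^2))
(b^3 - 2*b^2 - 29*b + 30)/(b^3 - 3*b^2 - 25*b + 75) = (b^2 - 7*b + 6)/(b^2 - 8*b + 15)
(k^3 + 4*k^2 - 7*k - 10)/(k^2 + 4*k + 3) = (k^2 + 3*k - 10)/(k + 3)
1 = 1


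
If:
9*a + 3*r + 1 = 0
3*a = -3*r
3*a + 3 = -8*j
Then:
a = -1/6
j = -5/16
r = 1/6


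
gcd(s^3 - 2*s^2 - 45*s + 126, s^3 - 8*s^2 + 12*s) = s - 6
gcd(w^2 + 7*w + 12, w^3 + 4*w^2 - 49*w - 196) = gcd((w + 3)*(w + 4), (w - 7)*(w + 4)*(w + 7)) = w + 4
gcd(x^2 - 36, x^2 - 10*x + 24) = x - 6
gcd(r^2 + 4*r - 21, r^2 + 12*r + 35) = r + 7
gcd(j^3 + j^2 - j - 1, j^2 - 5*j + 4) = j - 1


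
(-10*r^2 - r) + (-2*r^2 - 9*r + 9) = -12*r^2 - 10*r + 9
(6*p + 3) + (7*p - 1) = 13*p + 2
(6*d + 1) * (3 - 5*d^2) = -30*d^3 - 5*d^2 + 18*d + 3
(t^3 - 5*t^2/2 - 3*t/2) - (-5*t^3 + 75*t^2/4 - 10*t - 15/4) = 6*t^3 - 85*t^2/4 + 17*t/2 + 15/4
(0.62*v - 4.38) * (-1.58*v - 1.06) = -0.9796*v^2 + 6.2632*v + 4.6428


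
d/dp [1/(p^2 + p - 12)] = (-2*p - 1)/(p^2 + p - 12)^2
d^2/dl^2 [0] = 0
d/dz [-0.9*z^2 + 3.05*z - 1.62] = 3.05 - 1.8*z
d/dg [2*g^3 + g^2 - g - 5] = 6*g^2 + 2*g - 1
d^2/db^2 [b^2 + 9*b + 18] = 2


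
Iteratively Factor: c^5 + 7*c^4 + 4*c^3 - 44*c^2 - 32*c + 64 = (c - 1)*(c^4 + 8*c^3 + 12*c^2 - 32*c - 64) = (c - 1)*(c + 4)*(c^3 + 4*c^2 - 4*c - 16) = (c - 2)*(c - 1)*(c + 4)*(c^2 + 6*c + 8) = (c - 2)*(c - 1)*(c + 4)^2*(c + 2)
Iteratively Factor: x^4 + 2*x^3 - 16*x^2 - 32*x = (x)*(x^3 + 2*x^2 - 16*x - 32) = x*(x + 2)*(x^2 - 16) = x*(x - 4)*(x + 2)*(x + 4)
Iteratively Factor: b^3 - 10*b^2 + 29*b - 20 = (b - 4)*(b^2 - 6*b + 5) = (b - 5)*(b - 4)*(b - 1)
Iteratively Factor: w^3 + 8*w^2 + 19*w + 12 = (w + 3)*(w^2 + 5*w + 4) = (w + 3)*(w + 4)*(w + 1)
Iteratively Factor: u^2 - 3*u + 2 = (u - 1)*(u - 2)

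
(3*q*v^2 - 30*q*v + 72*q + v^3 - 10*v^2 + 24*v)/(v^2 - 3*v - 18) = (3*q*v - 12*q + v^2 - 4*v)/(v + 3)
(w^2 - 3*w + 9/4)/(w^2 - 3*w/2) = (w - 3/2)/w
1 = 1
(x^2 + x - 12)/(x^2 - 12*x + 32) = (x^2 + x - 12)/(x^2 - 12*x + 32)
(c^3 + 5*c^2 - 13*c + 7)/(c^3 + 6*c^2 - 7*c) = (c - 1)/c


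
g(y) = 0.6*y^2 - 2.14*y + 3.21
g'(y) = 1.2*y - 2.14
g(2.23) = 1.42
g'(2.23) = 0.54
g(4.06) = 4.41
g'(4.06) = 2.73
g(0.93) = 1.74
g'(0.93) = -1.02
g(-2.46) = 12.11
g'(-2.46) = -5.09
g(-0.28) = 3.86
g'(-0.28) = -2.48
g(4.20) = 4.81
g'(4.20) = 2.90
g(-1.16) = 6.50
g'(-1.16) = -3.53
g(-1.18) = 6.57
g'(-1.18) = -3.56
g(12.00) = 63.93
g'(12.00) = 12.26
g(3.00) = 2.19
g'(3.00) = 1.46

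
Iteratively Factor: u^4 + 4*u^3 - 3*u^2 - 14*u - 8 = (u + 1)*(u^3 + 3*u^2 - 6*u - 8) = (u + 1)*(u + 4)*(u^2 - u - 2) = (u - 2)*(u + 1)*(u + 4)*(u + 1)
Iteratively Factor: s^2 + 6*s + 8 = (s + 2)*(s + 4)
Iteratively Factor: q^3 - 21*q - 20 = (q + 4)*(q^2 - 4*q - 5) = (q - 5)*(q + 4)*(q + 1)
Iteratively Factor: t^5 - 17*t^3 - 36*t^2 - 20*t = (t + 2)*(t^4 - 2*t^3 - 13*t^2 - 10*t) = t*(t + 2)*(t^3 - 2*t^2 - 13*t - 10) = t*(t - 5)*(t + 2)*(t^2 + 3*t + 2) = t*(t - 5)*(t + 2)^2*(t + 1)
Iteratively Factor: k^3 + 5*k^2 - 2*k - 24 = (k - 2)*(k^2 + 7*k + 12) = (k - 2)*(k + 4)*(k + 3)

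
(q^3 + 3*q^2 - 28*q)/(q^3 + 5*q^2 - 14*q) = (q - 4)/(q - 2)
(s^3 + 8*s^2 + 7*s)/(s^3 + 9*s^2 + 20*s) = (s^2 + 8*s + 7)/(s^2 + 9*s + 20)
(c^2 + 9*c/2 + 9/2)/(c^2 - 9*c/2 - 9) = (c + 3)/(c - 6)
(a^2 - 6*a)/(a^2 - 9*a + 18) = a/(a - 3)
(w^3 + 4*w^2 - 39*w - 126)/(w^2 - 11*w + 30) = (w^2 + 10*w + 21)/(w - 5)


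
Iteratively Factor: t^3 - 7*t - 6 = (t + 1)*(t^2 - t - 6) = (t - 3)*(t + 1)*(t + 2)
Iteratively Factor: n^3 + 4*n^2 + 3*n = (n + 3)*(n^2 + n) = (n + 1)*(n + 3)*(n)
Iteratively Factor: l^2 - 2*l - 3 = (l + 1)*(l - 3)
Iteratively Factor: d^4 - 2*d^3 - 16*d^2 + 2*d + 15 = (d - 5)*(d^3 + 3*d^2 - d - 3) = (d - 5)*(d + 1)*(d^2 + 2*d - 3) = (d - 5)*(d - 1)*(d + 1)*(d + 3)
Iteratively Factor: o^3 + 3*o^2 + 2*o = (o + 2)*(o^2 + o) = o*(o + 2)*(o + 1)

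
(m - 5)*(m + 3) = m^2 - 2*m - 15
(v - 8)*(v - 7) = v^2 - 15*v + 56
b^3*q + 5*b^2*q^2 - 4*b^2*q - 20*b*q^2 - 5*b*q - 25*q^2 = (b - 5)*(b + 5*q)*(b*q + q)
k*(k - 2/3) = k^2 - 2*k/3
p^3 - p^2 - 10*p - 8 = (p - 4)*(p + 1)*(p + 2)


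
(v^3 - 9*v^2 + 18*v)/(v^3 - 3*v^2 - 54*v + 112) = v*(v^2 - 9*v + 18)/(v^3 - 3*v^2 - 54*v + 112)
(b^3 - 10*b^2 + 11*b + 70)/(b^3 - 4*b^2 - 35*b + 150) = (b^2 - 5*b - 14)/(b^2 + b - 30)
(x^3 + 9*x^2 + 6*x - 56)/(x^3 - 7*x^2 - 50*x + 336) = (x^2 + 2*x - 8)/(x^2 - 14*x + 48)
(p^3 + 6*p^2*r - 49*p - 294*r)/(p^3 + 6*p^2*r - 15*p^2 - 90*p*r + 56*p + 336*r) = (p + 7)/(p - 8)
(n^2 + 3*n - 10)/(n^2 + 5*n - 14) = (n + 5)/(n + 7)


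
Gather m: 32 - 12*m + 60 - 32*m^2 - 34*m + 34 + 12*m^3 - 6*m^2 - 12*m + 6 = 12*m^3 - 38*m^2 - 58*m + 132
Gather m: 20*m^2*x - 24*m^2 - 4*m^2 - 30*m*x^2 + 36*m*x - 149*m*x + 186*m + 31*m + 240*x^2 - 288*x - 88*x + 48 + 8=m^2*(20*x - 28) + m*(-30*x^2 - 113*x + 217) + 240*x^2 - 376*x + 56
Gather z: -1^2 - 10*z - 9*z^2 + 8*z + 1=-9*z^2 - 2*z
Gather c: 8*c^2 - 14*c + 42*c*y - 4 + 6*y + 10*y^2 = 8*c^2 + c*(42*y - 14) + 10*y^2 + 6*y - 4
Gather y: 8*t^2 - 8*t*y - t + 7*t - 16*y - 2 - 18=8*t^2 + 6*t + y*(-8*t - 16) - 20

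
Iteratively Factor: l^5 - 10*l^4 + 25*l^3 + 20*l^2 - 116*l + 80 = (l - 4)*(l^4 - 6*l^3 + l^2 + 24*l - 20) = (l - 4)*(l - 1)*(l^3 - 5*l^2 - 4*l + 20) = (l - 4)*(l - 2)*(l - 1)*(l^2 - 3*l - 10) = (l - 4)*(l - 2)*(l - 1)*(l + 2)*(l - 5)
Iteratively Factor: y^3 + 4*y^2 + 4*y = (y + 2)*(y^2 + 2*y) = (y + 2)^2*(y)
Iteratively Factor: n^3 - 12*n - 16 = (n + 2)*(n^2 - 2*n - 8) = (n - 4)*(n + 2)*(n + 2)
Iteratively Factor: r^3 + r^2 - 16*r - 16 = (r + 1)*(r^2 - 16) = (r - 4)*(r + 1)*(r + 4)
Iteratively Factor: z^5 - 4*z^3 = (z - 2)*(z^4 + 2*z^3) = (z - 2)*(z + 2)*(z^3) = z*(z - 2)*(z + 2)*(z^2) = z^2*(z - 2)*(z + 2)*(z)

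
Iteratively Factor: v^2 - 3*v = (v - 3)*(v)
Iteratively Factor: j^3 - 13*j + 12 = (j - 3)*(j^2 + 3*j - 4) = (j - 3)*(j + 4)*(j - 1)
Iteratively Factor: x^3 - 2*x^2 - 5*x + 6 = (x - 1)*(x^2 - x - 6) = (x - 3)*(x - 1)*(x + 2)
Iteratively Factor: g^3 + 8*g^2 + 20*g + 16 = (g + 4)*(g^2 + 4*g + 4) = (g + 2)*(g + 4)*(g + 2)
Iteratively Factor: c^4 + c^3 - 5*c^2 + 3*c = (c - 1)*(c^3 + 2*c^2 - 3*c) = (c - 1)^2*(c^2 + 3*c) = (c - 1)^2*(c + 3)*(c)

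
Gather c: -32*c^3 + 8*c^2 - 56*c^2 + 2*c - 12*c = -32*c^3 - 48*c^2 - 10*c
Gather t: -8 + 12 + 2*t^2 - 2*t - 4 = 2*t^2 - 2*t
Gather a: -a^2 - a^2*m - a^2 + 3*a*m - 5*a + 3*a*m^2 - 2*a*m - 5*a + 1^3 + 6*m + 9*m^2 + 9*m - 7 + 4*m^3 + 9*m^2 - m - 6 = a^2*(-m - 2) + a*(3*m^2 + m - 10) + 4*m^3 + 18*m^2 + 14*m - 12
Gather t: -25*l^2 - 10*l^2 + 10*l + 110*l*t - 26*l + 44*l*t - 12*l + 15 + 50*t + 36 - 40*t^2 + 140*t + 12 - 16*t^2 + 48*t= -35*l^2 - 28*l - 56*t^2 + t*(154*l + 238) + 63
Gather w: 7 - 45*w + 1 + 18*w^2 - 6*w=18*w^2 - 51*w + 8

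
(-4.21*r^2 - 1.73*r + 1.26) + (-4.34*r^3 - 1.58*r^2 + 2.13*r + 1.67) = -4.34*r^3 - 5.79*r^2 + 0.4*r + 2.93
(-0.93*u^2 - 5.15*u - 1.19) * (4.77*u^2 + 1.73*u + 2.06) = -4.4361*u^4 - 26.1744*u^3 - 16.5016*u^2 - 12.6677*u - 2.4514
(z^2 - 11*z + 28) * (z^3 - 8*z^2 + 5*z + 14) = z^5 - 19*z^4 + 121*z^3 - 265*z^2 - 14*z + 392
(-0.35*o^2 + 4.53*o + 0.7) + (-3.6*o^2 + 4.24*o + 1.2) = -3.95*o^2 + 8.77*o + 1.9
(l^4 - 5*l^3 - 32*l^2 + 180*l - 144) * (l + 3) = l^5 - 2*l^4 - 47*l^3 + 84*l^2 + 396*l - 432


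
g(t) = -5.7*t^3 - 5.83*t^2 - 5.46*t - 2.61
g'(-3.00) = -124.38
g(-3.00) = 115.20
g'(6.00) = -691.02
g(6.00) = -1476.45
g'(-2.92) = -117.21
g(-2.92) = 105.54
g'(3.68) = -279.94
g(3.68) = -385.72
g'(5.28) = -543.75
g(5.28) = -1033.00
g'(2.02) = -98.79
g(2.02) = -84.41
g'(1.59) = -67.23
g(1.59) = -48.94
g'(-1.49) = -26.05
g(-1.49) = 11.44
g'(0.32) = -10.94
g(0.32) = -5.14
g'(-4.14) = -250.27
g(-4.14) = 324.53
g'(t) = -17.1*t^2 - 11.66*t - 5.46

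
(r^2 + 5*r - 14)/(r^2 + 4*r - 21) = (r - 2)/(r - 3)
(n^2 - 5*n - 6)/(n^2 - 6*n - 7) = (n - 6)/(n - 7)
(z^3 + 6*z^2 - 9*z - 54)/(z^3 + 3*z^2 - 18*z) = (z + 3)/z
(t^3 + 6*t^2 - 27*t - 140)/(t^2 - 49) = (t^2 - t - 20)/(t - 7)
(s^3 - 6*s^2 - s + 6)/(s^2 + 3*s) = (s^3 - 6*s^2 - s + 6)/(s*(s + 3))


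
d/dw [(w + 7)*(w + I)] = 2*w + 7 + I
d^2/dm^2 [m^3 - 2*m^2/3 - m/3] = 6*m - 4/3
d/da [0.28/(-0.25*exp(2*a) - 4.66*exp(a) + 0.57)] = (0.14*exp(a) + 1.3048)*exp(a)/(0.25*exp(2*a) + 4.66*exp(a) - 0.57)^2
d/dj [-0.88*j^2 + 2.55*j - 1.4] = 2.55 - 1.76*j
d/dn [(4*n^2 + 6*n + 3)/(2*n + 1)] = 8*n*(n + 1)/(4*n^2 + 4*n + 1)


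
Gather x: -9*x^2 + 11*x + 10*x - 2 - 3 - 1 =-9*x^2 + 21*x - 6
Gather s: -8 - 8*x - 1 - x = -9*x - 9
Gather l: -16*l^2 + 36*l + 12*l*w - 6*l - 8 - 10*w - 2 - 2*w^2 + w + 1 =-16*l^2 + l*(12*w + 30) - 2*w^2 - 9*w - 9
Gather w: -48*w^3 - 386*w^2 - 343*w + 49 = -48*w^3 - 386*w^2 - 343*w + 49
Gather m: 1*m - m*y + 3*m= m*(4 - y)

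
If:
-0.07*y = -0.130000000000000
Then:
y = 1.86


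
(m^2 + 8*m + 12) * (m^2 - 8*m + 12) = m^4 - 40*m^2 + 144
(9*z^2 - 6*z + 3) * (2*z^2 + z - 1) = 18*z^4 - 3*z^3 - 9*z^2 + 9*z - 3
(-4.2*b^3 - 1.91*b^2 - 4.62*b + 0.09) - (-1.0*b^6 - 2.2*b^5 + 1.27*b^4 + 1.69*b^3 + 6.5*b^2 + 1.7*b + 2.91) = 1.0*b^6 + 2.2*b^5 - 1.27*b^4 - 5.89*b^3 - 8.41*b^2 - 6.32*b - 2.82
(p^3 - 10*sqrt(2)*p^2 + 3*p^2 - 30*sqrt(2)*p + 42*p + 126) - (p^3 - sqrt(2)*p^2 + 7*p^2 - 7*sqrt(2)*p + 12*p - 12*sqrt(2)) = -9*sqrt(2)*p^2 - 4*p^2 - 23*sqrt(2)*p + 30*p + 12*sqrt(2) + 126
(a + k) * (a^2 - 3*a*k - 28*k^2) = a^3 - 2*a^2*k - 31*a*k^2 - 28*k^3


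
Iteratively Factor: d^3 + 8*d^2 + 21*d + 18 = (d + 3)*(d^2 + 5*d + 6) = (d + 2)*(d + 3)*(d + 3)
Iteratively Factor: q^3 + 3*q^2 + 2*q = (q)*(q^2 + 3*q + 2) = q*(q + 1)*(q + 2)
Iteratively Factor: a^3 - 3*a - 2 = (a + 1)*(a^2 - a - 2) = (a - 2)*(a + 1)*(a + 1)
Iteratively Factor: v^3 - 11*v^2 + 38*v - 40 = (v - 4)*(v^2 - 7*v + 10) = (v - 4)*(v - 2)*(v - 5)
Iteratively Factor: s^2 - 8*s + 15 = (s - 5)*(s - 3)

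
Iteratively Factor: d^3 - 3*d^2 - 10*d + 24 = (d + 3)*(d^2 - 6*d + 8) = (d - 4)*(d + 3)*(d - 2)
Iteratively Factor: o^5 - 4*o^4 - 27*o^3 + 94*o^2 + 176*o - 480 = (o - 2)*(o^4 - 2*o^3 - 31*o^2 + 32*o + 240) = (o - 2)*(o + 4)*(o^3 - 6*o^2 - 7*o + 60) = (o - 5)*(o - 2)*(o + 4)*(o^2 - o - 12) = (o - 5)*(o - 4)*(o - 2)*(o + 4)*(o + 3)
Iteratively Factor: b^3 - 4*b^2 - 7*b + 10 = (b - 5)*(b^2 + b - 2) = (b - 5)*(b - 1)*(b + 2)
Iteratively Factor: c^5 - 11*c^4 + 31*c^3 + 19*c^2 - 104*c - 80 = (c + 1)*(c^4 - 12*c^3 + 43*c^2 - 24*c - 80) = (c - 4)*(c + 1)*(c^3 - 8*c^2 + 11*c + 20) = (c - 4)*(c + 1)^2*(c^2 - 9*c + 20) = (c - 4)^2*(c + 1)^2*(c - 5)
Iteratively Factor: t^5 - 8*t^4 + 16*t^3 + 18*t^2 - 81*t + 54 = (t - 3)*(t^4 - 5*t^3 + t^2 + 21*t - 18) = (t - 3)^2*(t^3 - 2*t^2 - 5*t + 6) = (t - 3)^2*(t - 1)*(t^2 - t - 6) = (t - 3)^3*(t - 1)*(t + 2)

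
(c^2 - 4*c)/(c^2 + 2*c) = (c - 4)/(c + 2)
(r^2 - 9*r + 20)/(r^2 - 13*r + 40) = (r - 4)/(r - 8)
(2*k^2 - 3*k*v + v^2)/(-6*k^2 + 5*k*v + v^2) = (-2*k + v)/(6*k + v)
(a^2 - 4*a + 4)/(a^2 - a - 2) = (a - 2)/(a + 1)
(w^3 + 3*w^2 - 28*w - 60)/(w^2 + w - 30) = w + 2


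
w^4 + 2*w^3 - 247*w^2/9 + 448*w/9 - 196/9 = (w - 7/3)*(w - 2)*(w - 2/3)*(w + 7)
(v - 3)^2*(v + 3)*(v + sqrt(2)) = v^4 - 3*v^3 + sqrt(2)*v^3 - 9*v^2 - 3*sqrt(2)*v^2 - 9*sqrt(2)*v + 27*v + 27*sqrt(2)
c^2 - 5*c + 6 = (c - 3)*(c - 2)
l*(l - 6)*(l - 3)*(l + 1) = l^4 - 8*l^3 + 9*l^2 + 18*l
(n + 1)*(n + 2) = n^2 + 3*n + 2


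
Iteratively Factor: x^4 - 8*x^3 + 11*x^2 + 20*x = (x)*(x^3 - 8*x^2 + 11*x + 20) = x*(x + 1)*(x^2 - 9*x + 20) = x*(x - 5)*(x + 1)*(x - 4)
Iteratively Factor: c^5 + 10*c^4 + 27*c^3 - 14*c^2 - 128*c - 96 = (c - 2)*(c^4 + 12*c^3 + 51*c^2 + 88*c + 48) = (c - 2)*(c + 4)*(c^3 + 8*c^2 + 19*c + 12) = (c - 2)*(c + 4)^2*(c^2 + 4*c + 3) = (c - 2)*(c + 3)*(c + 4)^2*(c + 1)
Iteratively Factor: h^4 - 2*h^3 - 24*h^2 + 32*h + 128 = (h - 4)*(h^3 + 2*h^2 - 16*h - 32) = (h - 4)*(h + 4)*(h^2 - 2*h - 8) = (h - 4)*(h + 2)*(h + 4)*(h - 4)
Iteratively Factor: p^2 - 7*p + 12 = (p - 3)*(p - 4)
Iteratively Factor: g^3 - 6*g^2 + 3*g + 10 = (g - 5)*(g^2 - g - 2) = (g - 5)*(g - 2)*(g + 1)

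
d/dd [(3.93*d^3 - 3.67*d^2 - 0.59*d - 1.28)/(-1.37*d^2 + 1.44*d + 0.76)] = (-5.3841*d^4 + 11.3184*d^3 + 2.8673*d^2 - 9.0856*d + 1.3948)/(1.8769*d^4 - 3.9456*d^3 - 0.00880000000000036*d^2 + 2.1888*d + 0.5776)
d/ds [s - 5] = 1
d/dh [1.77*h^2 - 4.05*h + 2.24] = 3.54*h - 4.05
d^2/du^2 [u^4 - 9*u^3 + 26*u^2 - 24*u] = 12*u^2 - 54*u + 52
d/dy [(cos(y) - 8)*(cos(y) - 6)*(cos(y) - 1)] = (-3*cos(y)^2 + 30*cos(y) - 62)*sin(y)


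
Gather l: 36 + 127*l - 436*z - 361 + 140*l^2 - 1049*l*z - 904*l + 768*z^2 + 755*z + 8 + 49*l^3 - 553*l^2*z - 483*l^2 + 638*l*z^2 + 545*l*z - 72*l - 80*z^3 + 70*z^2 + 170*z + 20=49*l^3 + l^2*(-553*z - 343) + l*(638*z^2 - 504*z - 849) - 80*z^3 + 838*z^2 + 489*z - 297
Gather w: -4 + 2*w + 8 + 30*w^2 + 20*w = 30*w^2 + 22*w + 4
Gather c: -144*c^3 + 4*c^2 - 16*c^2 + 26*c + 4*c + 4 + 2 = -144*c^3 - 12*c^2 + 30*c + 6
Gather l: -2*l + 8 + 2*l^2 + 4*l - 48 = 2*l^2 + 2*l - 40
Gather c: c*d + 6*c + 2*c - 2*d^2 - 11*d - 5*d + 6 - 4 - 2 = c*(d + 8) - 2*d^2 - 16*d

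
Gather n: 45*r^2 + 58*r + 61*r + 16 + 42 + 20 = 45*r^2 + 119*r + 78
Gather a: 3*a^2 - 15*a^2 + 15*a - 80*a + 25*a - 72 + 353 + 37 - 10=-12*a^2 - 40*a + 308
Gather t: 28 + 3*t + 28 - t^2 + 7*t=-t^2 + 10*t + 56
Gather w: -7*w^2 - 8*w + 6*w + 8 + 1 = -7*w^2 - 2*w + 9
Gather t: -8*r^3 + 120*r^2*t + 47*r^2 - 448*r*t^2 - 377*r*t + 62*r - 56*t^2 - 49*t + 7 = -8*r^3 + 47*r^2 + 62*r + t^2*(-448*r - 56) + t*(120*r^2 - 377*r - 49) + 7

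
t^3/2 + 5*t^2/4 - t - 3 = (t/2 + 1)*(t - 3/2)*(t + 2)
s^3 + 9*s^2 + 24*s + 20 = (s + 2)^2*(s + 5)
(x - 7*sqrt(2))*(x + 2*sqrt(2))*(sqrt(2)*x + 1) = sqrt(2)*x^3 - 9*x^2 - 33*sqrt(2)*x - 28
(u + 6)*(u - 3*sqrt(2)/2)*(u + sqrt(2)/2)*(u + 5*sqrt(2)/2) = u^4 + 3*sqrt(2)*u^3/2 + 6*u^3 - 13*u^2/2 + 9*sqrt(2)*u^2 - 39*u - 15*sqrt(2)*u/4 - 45*sqrt(2)/2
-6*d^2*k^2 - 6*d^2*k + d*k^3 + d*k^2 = k*(-6*d + k)*(d*k + d)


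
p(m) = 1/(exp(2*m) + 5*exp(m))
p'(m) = (-2*exp(2*m) - 5*exp(m))/(exp(2*m) + 5*exp(m))^2 = (-2*exp(m) - 5)*exp(-m)/(exp(m) + 5)^2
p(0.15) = 0.14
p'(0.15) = -0.17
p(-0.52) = 0.30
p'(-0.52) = -0.33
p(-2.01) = 1.45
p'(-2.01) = -1.49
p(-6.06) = 85.64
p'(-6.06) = -85.68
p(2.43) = 0.01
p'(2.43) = -0.01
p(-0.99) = 0.50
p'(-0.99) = -0.54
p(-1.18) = 0.61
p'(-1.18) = -0.65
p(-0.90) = 0.45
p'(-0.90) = -0.49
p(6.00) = 0.00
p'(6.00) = 0.00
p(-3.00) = 3.98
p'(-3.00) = -4.02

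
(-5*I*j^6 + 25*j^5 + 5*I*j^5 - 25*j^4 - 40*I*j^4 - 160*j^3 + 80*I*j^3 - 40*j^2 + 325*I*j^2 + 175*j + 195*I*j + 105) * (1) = -5*I*j^6 + 25*j^5 + 5*I*j^5 - 25*j^4 - 40*I*j^4 - 160*j^3 + 80*I*j^3 - 40*j^2 + 325*I*j^2 + 175*j + 195*I*j + 105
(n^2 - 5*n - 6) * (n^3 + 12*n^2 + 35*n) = n^5 + 7*n^4 - 31*n^3 - 247*n^2 - 210*n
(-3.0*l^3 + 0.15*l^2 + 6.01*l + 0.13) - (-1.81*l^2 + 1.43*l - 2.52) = -3.0*l^3 + 1.96*l^2 + 4.58*l + 2.65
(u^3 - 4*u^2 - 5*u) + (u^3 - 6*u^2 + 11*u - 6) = 2*u^3 - 10*u^2 + 6*u - 6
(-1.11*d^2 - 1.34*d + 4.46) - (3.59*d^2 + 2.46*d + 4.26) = -4.7*d^2 - 3.8*d + 0.2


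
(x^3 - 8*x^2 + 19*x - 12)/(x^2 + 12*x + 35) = (x^3 - 8*x^2 + 19*x - 12)/(x^2 + 12*x + 35)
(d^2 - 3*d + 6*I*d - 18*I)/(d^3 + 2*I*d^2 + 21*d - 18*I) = (d - 3)/(d^2 - 4*I*d - 3)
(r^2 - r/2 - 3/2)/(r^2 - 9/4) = 2*(r + 1)/(2*r + 3)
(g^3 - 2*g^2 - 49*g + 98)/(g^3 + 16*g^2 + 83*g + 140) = (g^2 - 9*g + 14)/(g^2 + 9*g + 20)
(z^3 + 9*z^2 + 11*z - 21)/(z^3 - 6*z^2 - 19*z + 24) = (z + 7)/(z - 8)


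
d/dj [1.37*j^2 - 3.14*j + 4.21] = 2.74*j - 3.14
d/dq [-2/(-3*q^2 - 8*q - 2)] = 4*(-3*q - 4)/(3*q^2 + 8*q + 2)^2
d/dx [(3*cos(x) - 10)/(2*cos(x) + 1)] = -23*sin(x)/(2*cos(x) + 1)^2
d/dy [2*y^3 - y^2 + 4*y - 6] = 6*y^2 - 2*y + 4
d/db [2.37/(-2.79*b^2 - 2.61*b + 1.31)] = (13.2246*b + 6.1857)/(2.79*b^2 + 2.61*b - 1.31)^2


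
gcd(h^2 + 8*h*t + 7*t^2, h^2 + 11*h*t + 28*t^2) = h + 7*t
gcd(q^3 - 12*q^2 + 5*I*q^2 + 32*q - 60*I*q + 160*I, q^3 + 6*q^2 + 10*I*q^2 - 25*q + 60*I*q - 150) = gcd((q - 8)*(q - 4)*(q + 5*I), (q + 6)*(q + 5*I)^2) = q + 5*I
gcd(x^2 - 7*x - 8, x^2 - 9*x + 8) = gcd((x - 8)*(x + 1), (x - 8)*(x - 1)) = x - 8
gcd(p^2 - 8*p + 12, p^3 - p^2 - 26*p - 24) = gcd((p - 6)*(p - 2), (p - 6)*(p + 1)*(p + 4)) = p - 6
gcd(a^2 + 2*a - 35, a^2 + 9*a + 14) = a + 7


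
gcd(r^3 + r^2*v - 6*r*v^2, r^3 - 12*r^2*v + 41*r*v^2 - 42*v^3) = r - 2*v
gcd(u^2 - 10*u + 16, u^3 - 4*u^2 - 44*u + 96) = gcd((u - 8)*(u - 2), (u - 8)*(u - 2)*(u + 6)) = u^2 - 10*u + 16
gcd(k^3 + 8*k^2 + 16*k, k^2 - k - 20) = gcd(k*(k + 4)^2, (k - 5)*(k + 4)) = k + 4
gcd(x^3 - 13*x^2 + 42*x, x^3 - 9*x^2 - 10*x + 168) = x^2 - 13*x + 42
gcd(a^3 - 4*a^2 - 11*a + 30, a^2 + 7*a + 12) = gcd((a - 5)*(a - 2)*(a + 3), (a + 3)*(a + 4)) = a + 3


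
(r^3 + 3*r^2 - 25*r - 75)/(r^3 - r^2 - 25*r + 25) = (r + 3)/(r - 1)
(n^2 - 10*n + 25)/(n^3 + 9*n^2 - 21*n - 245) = (n - 5)/(n^2 + 14*n + 49)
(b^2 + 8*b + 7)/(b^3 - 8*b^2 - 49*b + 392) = (b + 1)/(b^2 - 15*b + 56)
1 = 1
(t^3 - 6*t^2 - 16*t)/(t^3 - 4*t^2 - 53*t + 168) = t*(t + 2)/(t^2 + 4*t - 21)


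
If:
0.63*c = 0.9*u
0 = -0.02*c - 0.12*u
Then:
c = 0.00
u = 0.00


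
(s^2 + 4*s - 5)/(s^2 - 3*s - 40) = (s - 1)/(s - 8)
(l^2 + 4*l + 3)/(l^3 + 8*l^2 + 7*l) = (l + 3)/(l*(l + 7))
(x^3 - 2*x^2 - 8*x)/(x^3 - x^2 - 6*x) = (x - 4)/(x - 3)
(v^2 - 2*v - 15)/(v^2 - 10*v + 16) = (v^2 - 2*v - 15)/(v^2 - 10*v + 16)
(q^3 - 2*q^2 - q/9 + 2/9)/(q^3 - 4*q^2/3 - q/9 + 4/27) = 3*(q - 2)/(3*q - 4)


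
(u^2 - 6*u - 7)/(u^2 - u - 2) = (u - 7)/(u - 2)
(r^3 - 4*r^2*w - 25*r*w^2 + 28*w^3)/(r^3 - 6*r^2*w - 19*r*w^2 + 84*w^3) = (r - w)/(r - 3*w)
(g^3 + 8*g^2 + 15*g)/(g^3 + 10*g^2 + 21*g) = (g + 5)/(g + 7)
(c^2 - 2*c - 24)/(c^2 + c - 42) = (c + 4)/(c + 7)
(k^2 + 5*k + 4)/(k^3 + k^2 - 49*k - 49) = (k + 4)/(k^2 - 49)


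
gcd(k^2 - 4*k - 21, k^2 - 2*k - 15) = k + 3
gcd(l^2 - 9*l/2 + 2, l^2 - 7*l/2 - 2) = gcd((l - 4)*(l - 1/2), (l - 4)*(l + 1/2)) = l - 4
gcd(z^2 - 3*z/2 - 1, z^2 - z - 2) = z - 2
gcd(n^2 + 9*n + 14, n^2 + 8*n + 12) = n + 2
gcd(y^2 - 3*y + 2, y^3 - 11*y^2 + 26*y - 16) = y^2 - 3*y + 2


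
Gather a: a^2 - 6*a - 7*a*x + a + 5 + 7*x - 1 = a^2 + a*(-7*x - 5) + 7*x + 4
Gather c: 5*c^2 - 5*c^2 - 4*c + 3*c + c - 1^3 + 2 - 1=0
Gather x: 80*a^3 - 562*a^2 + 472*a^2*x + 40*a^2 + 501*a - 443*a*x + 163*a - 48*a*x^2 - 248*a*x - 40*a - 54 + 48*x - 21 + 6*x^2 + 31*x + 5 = 80*a^3 - 522*a^2 + 624*a + x^2*(6 - 48*a) + x*(472*a^2 - 691*a + 79) - 70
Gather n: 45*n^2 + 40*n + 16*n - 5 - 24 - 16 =45*n^2 + 56*n - 45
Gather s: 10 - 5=5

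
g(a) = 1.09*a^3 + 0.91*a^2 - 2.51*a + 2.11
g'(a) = 3.27*a^2 + 1.82*a - 2.51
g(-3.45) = -23.16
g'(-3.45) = 30.13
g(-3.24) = -17.28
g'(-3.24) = 25.92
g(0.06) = 1.96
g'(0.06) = -2.39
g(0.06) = 1.96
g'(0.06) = -2.39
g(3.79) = 65.01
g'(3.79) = 51.36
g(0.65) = 1.16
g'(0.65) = 0.05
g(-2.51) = -3.09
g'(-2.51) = 13.52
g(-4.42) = -63.14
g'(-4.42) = 53.33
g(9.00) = 847.84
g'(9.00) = 278.74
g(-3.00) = -11.60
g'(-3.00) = 21.46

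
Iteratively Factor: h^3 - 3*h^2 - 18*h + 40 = (h - 5)*(h^2 + 2*h - 8) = (h - 5)*(h - 2)*(h + 4)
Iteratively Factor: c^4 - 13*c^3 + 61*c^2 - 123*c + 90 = (c - 5)*(c^3 - 8*c^2 + 21*c - 18) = (c - 5)*(c - 2)*(c^2 - 6*c + 9) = (c - 5)*(c - 3)*(c - 2)*(c - 3)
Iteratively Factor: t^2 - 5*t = (t)*(t - 5)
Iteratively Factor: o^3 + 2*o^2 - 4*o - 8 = (o + 2)*(o^2 - 4) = (o - 2)*(o + 2)*(o + 2)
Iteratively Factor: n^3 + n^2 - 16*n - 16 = (n + 4)*(n^2 - 3*n - 4) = (n + 1)*(n + 4)*(n - 4)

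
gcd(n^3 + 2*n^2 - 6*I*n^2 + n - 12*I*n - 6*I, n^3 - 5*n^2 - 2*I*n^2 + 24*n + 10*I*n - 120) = n - 6*I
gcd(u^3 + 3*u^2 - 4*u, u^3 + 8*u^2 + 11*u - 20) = u^2 + 3*u - 4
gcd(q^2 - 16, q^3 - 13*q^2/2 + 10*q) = q - 4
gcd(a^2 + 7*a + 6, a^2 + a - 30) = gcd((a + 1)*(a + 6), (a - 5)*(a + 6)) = a + 6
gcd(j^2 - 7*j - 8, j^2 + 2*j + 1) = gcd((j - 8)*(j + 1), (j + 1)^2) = j + 1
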